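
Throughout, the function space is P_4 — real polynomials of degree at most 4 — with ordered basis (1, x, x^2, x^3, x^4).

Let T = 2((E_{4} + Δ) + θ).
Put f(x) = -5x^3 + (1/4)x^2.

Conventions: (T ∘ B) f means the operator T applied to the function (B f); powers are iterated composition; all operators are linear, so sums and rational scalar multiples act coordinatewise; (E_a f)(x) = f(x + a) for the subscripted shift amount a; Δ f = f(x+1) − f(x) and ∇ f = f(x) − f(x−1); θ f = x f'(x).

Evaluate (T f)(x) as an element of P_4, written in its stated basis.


E_{4} f = -5x^3 - (239/4)x^2 - 238x - 316
Δ f = -15x^2 - (29/2)x - 19/4
(E_{4} + Δ) f = -5x^3 - (299/4)x^2 - (505/2)x - 1283/4
θ f = -15x^3 + (1/2)x^2
((E_{4} + Δ) + θ) f = -20x^3 - (297/4)x^2 - (505/2)x - 1283/4
(2((E_{4} + Δ) + θ)) f = -40x^3 - (297/2)x^2 - 505x - 1283/2

g(x) = -40x^3 - (297/2)x^2 - 505x - 1283/2


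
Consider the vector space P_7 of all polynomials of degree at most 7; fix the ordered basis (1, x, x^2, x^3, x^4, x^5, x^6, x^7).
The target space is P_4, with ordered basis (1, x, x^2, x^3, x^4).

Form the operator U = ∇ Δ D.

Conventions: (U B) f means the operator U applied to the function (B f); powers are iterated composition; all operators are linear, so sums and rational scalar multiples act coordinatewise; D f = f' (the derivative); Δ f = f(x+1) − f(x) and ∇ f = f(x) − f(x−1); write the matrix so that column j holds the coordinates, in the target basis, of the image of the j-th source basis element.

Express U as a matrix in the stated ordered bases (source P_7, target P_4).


the matrix is [[0, 0, 0, 6, 0, 10, 0, 14]; [0, 0, 0, 0, 24, 0, 60, 0]; [0, 0, 0, 0, 0, 60, 0, 210]; [0, 0, 0, 0, 0, 0, 120, 0]; [0, 0, 0, 0, 0, 0, 0, 210]] (rows listed top to bottom)

image of 1: 0
image of x: 0
image of x^2: 0
image of x^3: 6
image of x^4: 24x
image of x^5: 60x^2 + 10
image of x^6: 120x^3 + 60x
image of x^7: 210x^4 + 210x^2 + 14
each image's coordinates form column j of the matrix


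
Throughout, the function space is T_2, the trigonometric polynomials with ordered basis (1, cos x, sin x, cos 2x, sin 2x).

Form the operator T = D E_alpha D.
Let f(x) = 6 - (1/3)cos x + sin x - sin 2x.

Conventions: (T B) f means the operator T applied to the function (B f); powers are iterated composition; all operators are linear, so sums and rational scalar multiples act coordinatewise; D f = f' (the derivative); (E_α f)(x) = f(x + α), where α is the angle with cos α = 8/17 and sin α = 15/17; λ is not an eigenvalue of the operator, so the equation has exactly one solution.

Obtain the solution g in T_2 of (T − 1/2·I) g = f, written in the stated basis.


the image equals g(x) = -12 + (82/117)cos x - (46/117)sin x - (1280/5403)cos 2x - (222/1801)sin 2x

write g with unknown coordinates in the stated basis and equate coefficients in (T − 1/2·I) g = f
solving from the highest basis element down gives g = -12 + (82/117)cos x - (46/117)sin x - (1280/5403)cos 2x - (222/1801)sin 2x
check: T g = (2/117)cos x + (94/117)sin x - (640/5403)cos 2x - (1912/1801)sin 2x
so T g − 1/2·g = 6 - (1/3)cos x + sin x - sin 2x = f ✓


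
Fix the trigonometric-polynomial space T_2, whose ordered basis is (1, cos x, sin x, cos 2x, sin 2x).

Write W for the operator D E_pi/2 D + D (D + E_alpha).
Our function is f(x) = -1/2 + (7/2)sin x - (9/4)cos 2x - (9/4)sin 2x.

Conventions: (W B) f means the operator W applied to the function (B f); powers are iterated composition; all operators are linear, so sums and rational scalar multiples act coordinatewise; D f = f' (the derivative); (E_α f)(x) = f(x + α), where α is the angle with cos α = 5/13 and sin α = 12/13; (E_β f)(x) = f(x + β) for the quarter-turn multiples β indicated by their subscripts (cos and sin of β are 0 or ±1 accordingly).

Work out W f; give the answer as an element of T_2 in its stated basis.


the result is g(x) = -(28/13)cos x - (175/26)sin x + (2151/338)cos 2x + (9/338)sin 2x

D f = (7/2)cos x - (9/2)cos 2x + (9/2)sin 2x
E_pi/2 D f = -(7/2)sin x + (9/2)cos 2x - (9/2)sin 2x
D E_pi/2 D f = -(7/2)cos x - 9cos 2x - 9sin 2x
D f = (7/2)cos x - (9/2)cos 2x + (9/2)sin 2x
E_alpha f = -1/2 + (42/13)cos x + (35/26)sin x - (9/676)cos 2x + (2151/676)sin 2x
(D + E_alpha) f = -1/2 + (175/26)cos x + (35/26)sin x - (3051/676)cos 2x + (5193/676)sin 2x
D (D + E_alpha) f = (35/26)cos x - (175/26)sin x + (5193/338)cos 2x + (3051/338)sin 2x
(D E_pi/2 D + D (D + E_alpha)) f = -(28/13)cos x - (175/26)sin x + (2151/338)cos 2x + (9/338)sin 2x


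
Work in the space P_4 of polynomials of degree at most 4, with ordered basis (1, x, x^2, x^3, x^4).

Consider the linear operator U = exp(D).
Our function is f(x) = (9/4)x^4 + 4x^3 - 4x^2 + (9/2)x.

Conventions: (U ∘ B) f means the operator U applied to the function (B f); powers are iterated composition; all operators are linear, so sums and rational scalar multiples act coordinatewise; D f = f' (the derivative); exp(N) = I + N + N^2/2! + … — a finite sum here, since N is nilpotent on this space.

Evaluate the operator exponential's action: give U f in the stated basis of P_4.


the image equals g(x) = (9/4)x^4 + 13x^3 + (43/2)x^2 + (35/2)x + 27/4

order-1 term: 9x^3 + 12x^2 - 8x + 9/2
order-2 term: (27/2)x^2 + 12x - 4
order-3 term: 9x + 4
order-4 term: 9/4
the series for exp(D) f terminates at order 4
exp(D) f = (9/4)x^4 + 13x^3 + (43/2)x^2 + (35/2)x + 27/4


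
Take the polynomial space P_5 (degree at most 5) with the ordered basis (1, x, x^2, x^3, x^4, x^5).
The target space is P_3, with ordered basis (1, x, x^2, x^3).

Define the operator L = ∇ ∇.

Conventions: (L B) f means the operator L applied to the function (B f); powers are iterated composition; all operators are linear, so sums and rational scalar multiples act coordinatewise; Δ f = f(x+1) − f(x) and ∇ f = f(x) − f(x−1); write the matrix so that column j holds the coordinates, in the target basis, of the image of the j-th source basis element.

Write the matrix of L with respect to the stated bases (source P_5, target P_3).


the matrix is [[0, 0, 2, -6, 14, -30]; [0, 0, 0, 6, -24, 70]; [0, 0, 0, 0, 12, -60]; [0, 0, 0, 0, 0, 20]] (rows listed top to bottom)

image of 1: 0
image of x: 0
image of x^2: 2
image of x^3: 6x - 6
image of x^4: 12x^2 - 24x + 14
image of x^5: 20x^3 - 60x^2 + 70x - 30
each image's coordinates form column j of the matrix


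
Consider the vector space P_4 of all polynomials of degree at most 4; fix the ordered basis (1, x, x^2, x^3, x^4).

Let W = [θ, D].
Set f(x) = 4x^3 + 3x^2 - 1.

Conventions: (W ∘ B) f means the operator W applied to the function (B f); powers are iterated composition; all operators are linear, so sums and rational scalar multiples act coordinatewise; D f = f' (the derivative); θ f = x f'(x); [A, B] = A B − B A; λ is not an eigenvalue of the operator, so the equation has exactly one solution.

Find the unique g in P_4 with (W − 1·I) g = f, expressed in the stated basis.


write g with unknown coordinates in the stated basis and equate coefficients in (W − 1·I) g = f
solving from the highest basis element down gives g = -4x^3 + 9x^2 - 18x + 19
check: W g = 12x^2 - 18x + 18
so W g − 1·g = 4x^3 + 3x^2 - 1 = f ✓

the result is g(x) = -4x^3 + 9x^2 - 18x + 19


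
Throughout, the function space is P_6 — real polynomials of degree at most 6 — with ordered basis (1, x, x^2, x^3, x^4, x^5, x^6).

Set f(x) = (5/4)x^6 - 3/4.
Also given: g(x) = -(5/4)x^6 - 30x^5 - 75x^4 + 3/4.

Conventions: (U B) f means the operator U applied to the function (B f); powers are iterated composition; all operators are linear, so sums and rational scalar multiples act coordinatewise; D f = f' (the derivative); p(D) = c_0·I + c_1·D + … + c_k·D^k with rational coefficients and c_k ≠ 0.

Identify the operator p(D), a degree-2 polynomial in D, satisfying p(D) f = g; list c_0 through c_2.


D^0 f = (5/4)x^6 - 3/4
D^1 f = (15/2)x^5
D^2 f = (75/2)x^4
matching coefficients of g against c_0 f + c_1 Df + … from the top degree down determines the c_i
solution: c_0 = -1, c_1 = -4, c_2 = -2

p(D) = -I − 4·D − 2·D^2, i.e. c_0 = -1, c_1 = -4, c_2 = -2


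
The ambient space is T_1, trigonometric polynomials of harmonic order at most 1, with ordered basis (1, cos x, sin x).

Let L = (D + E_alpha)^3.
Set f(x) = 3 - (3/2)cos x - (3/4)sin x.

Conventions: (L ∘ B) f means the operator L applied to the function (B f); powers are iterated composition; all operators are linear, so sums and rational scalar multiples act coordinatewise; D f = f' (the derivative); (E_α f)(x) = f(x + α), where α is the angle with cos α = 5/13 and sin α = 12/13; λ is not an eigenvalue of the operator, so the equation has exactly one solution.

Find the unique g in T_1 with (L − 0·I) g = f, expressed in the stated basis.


the image equals g(x) = 3 + (57/2000)cos x + (441/2000)sin x

write g with unknown coordinates in the stated basis and equate coefficients in (L − 0·I) g = f
solving from the highest basis element down gives g = 3 + (57/2000)cos x + (441/2000)sin x
check: L g = 3 - (3/2)cos x - (3/4)sin x
so L g − 0·g = 3 - (3/2)cos x - (3/4)sin x = f ✓


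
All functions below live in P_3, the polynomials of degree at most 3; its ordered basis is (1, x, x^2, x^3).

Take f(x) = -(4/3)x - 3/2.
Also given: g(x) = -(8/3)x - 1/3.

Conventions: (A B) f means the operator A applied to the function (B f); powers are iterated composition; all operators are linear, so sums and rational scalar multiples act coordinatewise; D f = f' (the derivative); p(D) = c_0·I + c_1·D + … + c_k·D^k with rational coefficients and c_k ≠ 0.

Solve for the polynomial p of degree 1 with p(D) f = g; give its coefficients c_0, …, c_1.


c_0 = 2, c_1 = -2

D^0 f = -(4/3)x - 3/2
D^1 f = -4/3
matching coefficients of g against c_0 f + c_1 Df + … from the top degree down determines the c_i
solution: c_0 = 2, c_1 = -2


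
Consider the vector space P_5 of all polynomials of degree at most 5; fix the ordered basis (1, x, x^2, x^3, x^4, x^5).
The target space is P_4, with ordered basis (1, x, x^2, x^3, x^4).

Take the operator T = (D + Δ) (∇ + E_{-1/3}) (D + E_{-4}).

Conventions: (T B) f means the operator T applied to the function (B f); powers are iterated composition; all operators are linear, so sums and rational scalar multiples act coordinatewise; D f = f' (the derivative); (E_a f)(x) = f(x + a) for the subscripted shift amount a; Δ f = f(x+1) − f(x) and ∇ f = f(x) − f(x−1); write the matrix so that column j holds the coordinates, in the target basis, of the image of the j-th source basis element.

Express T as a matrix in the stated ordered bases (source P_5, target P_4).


image of 1: 0
image of x: 2
image of x^2: 4x - 25/3
image of x^3: 6x^2 - 25x + 182/3
image of x^4: 8x^3 - 50x^2 + (728/3)x - 3401/27
image of x^5: 10x^4 - (250/3)x^3 + (1820/3)x^2 - (17005/27)x - 20684/81
each image's coordinates form column j of the matrix

the matrix is [[0, 2, -25/3, 182/3, -3401/27, -20684/81]; [0, 0, 4, -25, 728/3, -17005/27]; [0, 0, 0, 6, -50, 1820/3]; [0, 0, 0, 0, 8, -250/3]; [0, 0, 0, 0, 0, 10]] (rows listed top to bottom)


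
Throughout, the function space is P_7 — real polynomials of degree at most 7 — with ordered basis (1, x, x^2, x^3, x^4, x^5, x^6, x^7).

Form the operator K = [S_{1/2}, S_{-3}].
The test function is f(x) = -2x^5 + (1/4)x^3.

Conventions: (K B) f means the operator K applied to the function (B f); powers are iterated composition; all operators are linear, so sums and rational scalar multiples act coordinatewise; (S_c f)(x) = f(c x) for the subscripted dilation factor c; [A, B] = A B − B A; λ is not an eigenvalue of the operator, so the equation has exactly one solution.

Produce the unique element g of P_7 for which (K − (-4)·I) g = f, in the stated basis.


write g with unknown coordinates in the stated basis and equate coefficients in (K − (-4)·I) g = f
solving from the highest basis element down gives g = -(1/2)x^5 + (1/16)x^3
check: K g = 0
so K g − (-4)·g = -2x^5 + (1/4)x^3 = f ✓

the result is g(x) = -(1/2)x^5 + (1/16)x^3


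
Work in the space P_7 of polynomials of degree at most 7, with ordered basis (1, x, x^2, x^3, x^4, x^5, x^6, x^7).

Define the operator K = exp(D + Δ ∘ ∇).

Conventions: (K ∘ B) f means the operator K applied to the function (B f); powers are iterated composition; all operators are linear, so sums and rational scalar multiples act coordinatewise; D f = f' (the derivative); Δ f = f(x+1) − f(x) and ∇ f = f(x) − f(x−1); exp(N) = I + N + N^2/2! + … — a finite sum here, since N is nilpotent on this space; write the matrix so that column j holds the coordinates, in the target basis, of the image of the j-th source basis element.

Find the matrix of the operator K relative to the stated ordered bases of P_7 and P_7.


the matrix is [[1, 1, 3, 7, 27, 91, 423, 1807]; [0, 1, 2, 9, 28, 135, 546, 2961]; [0, 0, 1, 3, 18, 70, 405, 1911]; [0, 0, 0, 1, 4, 30, 140, 945]; [0, 0, 0, 0, 1, 5, 45, 245]; [0, 0, 0, 0, 0, 1, 6, 63]; [0, 0, 0, 0, 0, 0, 1, 7]; [0, 0, 0, 0, 0, 0, 0, 1]] (rows listed top to bottom)

image of 1: 1
image of x: x + 1
image of x^2: x^2 + 2x + 3
image of x^3: x^3 + 3x^2 + 9x + 7
image of x^4: x^4 + 4x^3 + 18x^2 + 28x + 27
image of x^5: x^5 + 5x^4 + 30x^3 + 70x^2 + 135x + 91
image of x^6: x^6 + 6x^5 + 45x^4 + 140x^3 + 405x^2 + 546x + 423
image of x^7: x^7 + 7x^6 + 63x^5 + 245x^4 + 945x^3 + 1911x^2 + 2961x + 1807
each image's coordinates form column j of the matrix


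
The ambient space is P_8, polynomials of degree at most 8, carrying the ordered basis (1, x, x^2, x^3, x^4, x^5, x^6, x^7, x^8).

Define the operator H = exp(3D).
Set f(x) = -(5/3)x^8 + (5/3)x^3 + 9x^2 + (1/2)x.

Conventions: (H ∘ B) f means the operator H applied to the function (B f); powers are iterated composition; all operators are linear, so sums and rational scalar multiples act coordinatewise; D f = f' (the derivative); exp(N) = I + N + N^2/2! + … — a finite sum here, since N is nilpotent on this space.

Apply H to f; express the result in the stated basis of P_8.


g(x) = -(5/3)x^8 - 40x^7 - 420x^6 - 2520x^5 - 9450x^4 - (68035/3)x^3 - 33996x^2 - (58121/2)x - 21615/2

order-1 term: -40x^7 + 15x^2 + 54x + 3/2
order-2 term: -420x^6 + 45x + 81
order-3 term: -2520x^5 + 45
order-4 term: -9450x^4
order-5 term: -22680x^3
order-6 term: -34020x^2
order-7 term: -29160x
order-8 term: -10935
the series for exp(3D) f terminates at order 8
exp(3D) f = -(5/3)x^8 - 40x^7 - 420x^6 - 2520x^5 - 9450x^4 - (68035/3)x^3 - 33996x^2 - (58121/2)x - 21615/2


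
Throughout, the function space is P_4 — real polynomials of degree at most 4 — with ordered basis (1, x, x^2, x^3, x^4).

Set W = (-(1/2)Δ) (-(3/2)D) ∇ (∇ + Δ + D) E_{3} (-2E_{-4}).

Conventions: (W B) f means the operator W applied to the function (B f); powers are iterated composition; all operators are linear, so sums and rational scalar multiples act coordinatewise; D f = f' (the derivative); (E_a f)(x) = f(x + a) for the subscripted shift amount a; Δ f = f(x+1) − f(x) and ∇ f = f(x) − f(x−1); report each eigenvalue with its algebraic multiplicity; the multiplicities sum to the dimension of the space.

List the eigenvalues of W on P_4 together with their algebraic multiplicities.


λ = 0 (multiplicity 5)

image of 1: 0
image of x: 0
image of x^2: 0
image of x^3: 0
image of x^4: -108
the matrix is upper triangular; its diagonal is (0, 0, 0, 0, 0)
for a triangular matrix the eigenvalues are the diagonal entries, with algebraic multiplicity their repetition count


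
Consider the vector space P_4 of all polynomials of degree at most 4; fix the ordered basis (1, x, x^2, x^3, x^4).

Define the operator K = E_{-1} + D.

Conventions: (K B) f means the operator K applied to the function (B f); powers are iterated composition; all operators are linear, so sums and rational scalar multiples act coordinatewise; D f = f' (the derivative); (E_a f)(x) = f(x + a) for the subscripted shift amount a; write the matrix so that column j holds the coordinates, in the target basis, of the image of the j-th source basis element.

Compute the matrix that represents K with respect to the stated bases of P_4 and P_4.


the matrix is [[1, 0, 1, -1, 1]; [0, 1, 0, 3, -4]; [0, 0, 1, 0, 6]; [0, 0, 0, 1, 0]; [0, 0, 0, 0, 1]] (rows listed top to bottom)

image of 1: 1
image of x: x
image of x^2: x^2 + 1
image of x^3: x^3 + 3x - 1
image of x^4: x^4 + 6x^2 - 4x + 1
each image's coordinates form column j of the matrix


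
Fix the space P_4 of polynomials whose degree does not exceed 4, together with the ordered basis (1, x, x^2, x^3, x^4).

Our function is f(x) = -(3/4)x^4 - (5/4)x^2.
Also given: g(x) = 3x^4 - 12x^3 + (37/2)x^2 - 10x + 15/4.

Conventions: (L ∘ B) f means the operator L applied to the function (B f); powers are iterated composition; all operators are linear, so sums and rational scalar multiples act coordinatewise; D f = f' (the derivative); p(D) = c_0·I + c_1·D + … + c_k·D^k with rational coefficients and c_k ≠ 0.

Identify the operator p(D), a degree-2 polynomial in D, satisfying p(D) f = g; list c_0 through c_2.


D^0 f = -(3/4)x^4 - (5/4)x^2
D^1 f = -3x^3 - (5/2)x
D^2 f = -9x^2 - 5/2
matching coefficients of g against c_0 f + c_1 Df + … from the top degree down determines the c_i
solution: c_0 = -4, c_1 = 4, c_2 = -3/2

p(D) = -4·I + 4·D − (3/2)·D^2, i.e. c_0 = -4, c_1 = 4, c_2 = -3/2


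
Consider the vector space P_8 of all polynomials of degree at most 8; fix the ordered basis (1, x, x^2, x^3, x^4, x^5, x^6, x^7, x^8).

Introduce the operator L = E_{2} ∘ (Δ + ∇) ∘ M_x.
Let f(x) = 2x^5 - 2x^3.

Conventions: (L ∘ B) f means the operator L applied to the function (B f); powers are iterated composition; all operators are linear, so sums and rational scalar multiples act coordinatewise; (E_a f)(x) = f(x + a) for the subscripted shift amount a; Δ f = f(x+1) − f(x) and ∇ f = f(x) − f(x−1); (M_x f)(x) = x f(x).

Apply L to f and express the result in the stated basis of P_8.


M_x f = 2x^6 - 2x^4
Δ M_x f = 12x^5 + 30x^4 + 32x^3 + 18x^2 + 4x
∇ M_x f = 12x^5 - 30x^4 + 32x^3 - 18x^2 + 4x
(Δ + ∇) M_x f = 24x^5 + 64x^3 + 8x
E_{2} (Δ + ∇) M_x f = 24x^5 + 240x^4 + 1024x^3 + 2304x^2 + 2696x + 1296

g(x) = 24x^5 + 240x^4 + 1024x^3 + 2304x^2 + 2696x + 1296


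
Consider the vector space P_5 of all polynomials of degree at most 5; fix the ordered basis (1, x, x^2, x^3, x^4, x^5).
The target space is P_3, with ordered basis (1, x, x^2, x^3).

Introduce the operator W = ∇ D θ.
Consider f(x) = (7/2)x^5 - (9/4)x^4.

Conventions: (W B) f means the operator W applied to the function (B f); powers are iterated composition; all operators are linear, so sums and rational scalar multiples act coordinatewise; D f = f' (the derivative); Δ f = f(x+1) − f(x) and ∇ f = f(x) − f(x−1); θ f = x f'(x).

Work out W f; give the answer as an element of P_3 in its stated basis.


the image equals g(x) = 350x^3 - 633x^2 + 458x - 247/2

θ f = (35/2)x^5 - 9x^4
D θ f = (175/2)x^4 - 36x^3
∇ (D θ) f = 350x^3 - 633x^2 + 458x - 247/2


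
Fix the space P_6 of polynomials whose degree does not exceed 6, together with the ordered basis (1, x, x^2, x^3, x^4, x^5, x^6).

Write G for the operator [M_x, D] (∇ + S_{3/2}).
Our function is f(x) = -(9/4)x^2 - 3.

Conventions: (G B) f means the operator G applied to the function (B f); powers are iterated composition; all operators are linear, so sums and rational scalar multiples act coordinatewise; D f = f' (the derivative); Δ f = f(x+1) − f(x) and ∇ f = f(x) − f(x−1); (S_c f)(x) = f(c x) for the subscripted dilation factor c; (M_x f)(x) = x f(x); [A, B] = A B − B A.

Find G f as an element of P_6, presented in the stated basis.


the image equals g(x) = (81/16)x^2 + (9/2)x + 3/4

∇ f = -(9/2)x + 9/4
S_{3/2} f = -(81/16)x^2 - 3
(∇ + S_{3/2}) f = -(81/16)x^2 - (9/2)x - 3/4
D (∇ + S_{3/2}) f = -(81/8)x - 9/2
M_x D (∇ + S_{3/2}) f = -(81/8)x^2 - (9/2)x
M_x (∇ + S_{3/2}) f = -(81/16)x^3 - (9/2)x^2 - (3/4)x
D M_x (∇ + S_{3/2}) f = -(243/16)x^2 - 9x - 3/4
[M_x, D] (∇ + S_{3/2}) f = (81/16)x^2 + (9/2)x + 3/4


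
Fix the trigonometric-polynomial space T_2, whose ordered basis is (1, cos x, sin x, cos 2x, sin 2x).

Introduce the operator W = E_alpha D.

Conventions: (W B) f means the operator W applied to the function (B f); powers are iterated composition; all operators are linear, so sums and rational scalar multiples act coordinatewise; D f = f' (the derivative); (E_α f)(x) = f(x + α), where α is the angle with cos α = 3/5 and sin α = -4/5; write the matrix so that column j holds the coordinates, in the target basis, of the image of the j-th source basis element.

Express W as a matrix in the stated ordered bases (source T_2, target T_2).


image of 1: 0
image of cos x: (4/5)cos x - (3/5)sin x
image of sin x: (3/5)cos x + (4/5)sin x
image of cos 2x: (48/25)cos 2x + (14/25)sin 2x
image of sin 2x: -(14/25)cos 2x + (48/25)sin 2x
each image's coordinates form column j of the matrix

the matrix is [[0, 0, 0, 0, 0]; [0, 4/5, 3/5, 0, 0]; [0, -3/5, 4/5, 0, 0]; [0, 0, 0, 48/25, -14/25]; [0, 0, 0, 14/25, 48/25]] (rows listed top to bottom)


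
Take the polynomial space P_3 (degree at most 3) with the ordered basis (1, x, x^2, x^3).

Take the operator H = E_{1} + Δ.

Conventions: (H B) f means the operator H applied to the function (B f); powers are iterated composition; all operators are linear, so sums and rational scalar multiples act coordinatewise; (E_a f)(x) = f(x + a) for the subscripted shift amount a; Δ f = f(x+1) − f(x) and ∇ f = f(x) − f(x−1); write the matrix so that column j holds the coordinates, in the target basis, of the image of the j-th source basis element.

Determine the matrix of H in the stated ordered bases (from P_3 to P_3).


image of 1: 1
image of x: x + 2
image of x^2: x^2 + 4x + 2
image of x^3: x^3 + 6x^2 + 6x + 2
each image's coordinates form column j of the matrix

the matrix is [[1, 2, 2, 2]; [0, 1, 4, 6]; [0, 0, 1, 6]; [0, 0, 0, 1]] (rows listed top to bottom)


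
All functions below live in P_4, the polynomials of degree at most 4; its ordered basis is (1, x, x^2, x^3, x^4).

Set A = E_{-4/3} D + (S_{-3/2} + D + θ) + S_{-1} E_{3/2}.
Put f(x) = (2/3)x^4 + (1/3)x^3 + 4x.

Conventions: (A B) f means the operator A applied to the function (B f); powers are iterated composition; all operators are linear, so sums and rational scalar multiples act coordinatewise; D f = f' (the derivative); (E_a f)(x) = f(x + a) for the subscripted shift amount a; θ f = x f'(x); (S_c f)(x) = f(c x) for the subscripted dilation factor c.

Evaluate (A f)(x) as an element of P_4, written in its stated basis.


the image equals g(x) = (161/24)x^4 + (7/8)x^3 + (11/6)x^2 - (205/36)x + 2261/162

D f = (8/3)x^3 + x^2 + 4
E_{-4/3} D f = (8/3)x^3 - (29/3)x^2 + (104/9)x - 44/81
S_{-3/2} f = (27/8)x^4 - (9/8)x^3 - 6x
D f = (8/3)x^3 + x^2 + 4
θ f = (8/3)x^4 + x^3 + 4x
(S_{-3/2} + D + θ) f = (145/24)x^4 + (61/24)x^3 + x^2 - 2x + 4
E_{3/2} f = (2/3)x^4 + (13/3)x^3 + (21/2)x^2 + (61/4)x + 21/2
S_{-1} E_{3/2} f = (2/3)x^4 - (13/3)x^3 + (21/2)x^2 - (61/4)x + 21/2
(E_{-4/3} D + (S_{-3/2} + D + θ) + S_{-1} E_{3/2}) f = (161/24)x^4 + (7/8)x^3 + (11/6)x^2 - (205/36)x + 2261/162


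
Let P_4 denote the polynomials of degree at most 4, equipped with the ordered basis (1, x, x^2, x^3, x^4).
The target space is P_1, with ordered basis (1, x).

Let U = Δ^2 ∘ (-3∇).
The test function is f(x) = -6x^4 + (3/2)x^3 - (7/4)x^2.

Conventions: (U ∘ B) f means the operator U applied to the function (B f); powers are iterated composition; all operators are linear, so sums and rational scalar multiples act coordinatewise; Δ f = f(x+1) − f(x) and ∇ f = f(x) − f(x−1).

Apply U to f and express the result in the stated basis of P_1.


g(x) = 432x + 189

∇ f = -24x^3 + (81/2)x^2 - 32x + 37/4
(-3∇) f = 72x^3 - (243/2)x^2 + 96x - 111/4
Δ (-3∇) f = 216x^2 - 27x + 93/2
Δ Δ (-3∇) f = 432x + 189


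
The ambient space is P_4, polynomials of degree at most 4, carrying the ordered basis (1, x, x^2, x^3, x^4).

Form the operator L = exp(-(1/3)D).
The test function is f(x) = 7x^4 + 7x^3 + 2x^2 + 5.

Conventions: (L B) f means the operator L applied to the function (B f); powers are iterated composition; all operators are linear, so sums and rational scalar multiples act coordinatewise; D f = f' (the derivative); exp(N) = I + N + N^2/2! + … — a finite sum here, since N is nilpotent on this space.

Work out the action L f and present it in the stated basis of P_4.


g(x) = 7x^4 - (7/3)x^3 - (1/3)x^2 - (1/27)x + 409/81

order-1 term: -(28/3)x^3 - 7x^2 - (4/3)x
order-2 term: (14/3)x^2 + (7/3)x + 2/9
order-3 term: -(28/27)x - 7/27
order-4 term: 7/81
the series for exp(-(1/3)D) f terminates at order 4
exp(-(1/3)D) f = 7x^4 - (7/3)x^3 - (1/3)x^2 - (1/27)x + 409/81


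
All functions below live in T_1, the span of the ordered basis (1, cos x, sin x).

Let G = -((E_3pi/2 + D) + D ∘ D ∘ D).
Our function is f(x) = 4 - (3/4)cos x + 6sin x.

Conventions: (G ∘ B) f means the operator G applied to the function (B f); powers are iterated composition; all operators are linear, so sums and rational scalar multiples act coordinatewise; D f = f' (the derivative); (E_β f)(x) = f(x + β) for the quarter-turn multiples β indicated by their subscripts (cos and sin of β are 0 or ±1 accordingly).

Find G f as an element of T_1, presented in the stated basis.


E_3pi/2 f = 4 - 6cos x - (3/4)sin x
D f = 6cos x + (3/4)sin x
(E_3pi/2 + D) f = 4
D f = 6cos x + (3/4)sin x
D D f = (3/4)cos x - 6sin x
D D D f = -6cos x - (3/4)sin x
((E_3pi/2 + D) + D ∘ D ∘ D) f = 4 - 6cos x - (3/4)sin x
(-((E_3pi/2 + D) + D ∘ D ∘ D)) f = -4 + 6cos x + (3/4)sin x

the result is g(x) = -4 + 6cos x + (3/4)sin x


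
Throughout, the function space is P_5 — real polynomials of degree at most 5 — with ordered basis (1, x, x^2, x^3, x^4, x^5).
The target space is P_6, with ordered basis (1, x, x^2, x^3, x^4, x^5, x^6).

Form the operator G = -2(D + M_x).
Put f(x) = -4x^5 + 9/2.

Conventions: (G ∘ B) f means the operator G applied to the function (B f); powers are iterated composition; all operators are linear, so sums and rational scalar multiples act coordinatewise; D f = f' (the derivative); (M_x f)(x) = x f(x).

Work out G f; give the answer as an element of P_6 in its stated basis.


D f = -20x^4
M_x f = -4x^6 + (9/2)x
(D + M_x) f = -4x^6 - 20x^4 + (9/2)x
(-2(D + M_x)) f = 8x^6 + 40x^4 - 9x

the image equals g(x) = 8x^6 + 40x^4 - 9x


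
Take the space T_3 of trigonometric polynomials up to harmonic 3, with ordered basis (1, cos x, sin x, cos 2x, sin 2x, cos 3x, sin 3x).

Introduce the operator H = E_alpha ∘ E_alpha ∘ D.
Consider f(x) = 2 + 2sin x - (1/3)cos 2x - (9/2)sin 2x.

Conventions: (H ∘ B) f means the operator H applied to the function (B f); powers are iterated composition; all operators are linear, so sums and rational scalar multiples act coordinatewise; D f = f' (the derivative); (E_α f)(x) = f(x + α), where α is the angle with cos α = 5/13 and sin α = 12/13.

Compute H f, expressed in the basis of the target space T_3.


D f = 2cos x - 9cos 2x + (2/3)sin 2x
E_alpha D f = (10/13)cos x - (24/13)sin x + (1151/169)cos 2x + (3002/507)sin 2x
E_alpha E_alpha D f = -(238/169)cos x - (240/169)sin x - (16889/28561)cos 2x - (771598/85683)sin 2x

g(x) = -(238/169)cos x - (240/169)sin x - (16889/28561)cos 2x - (771598/85683)sin 2x


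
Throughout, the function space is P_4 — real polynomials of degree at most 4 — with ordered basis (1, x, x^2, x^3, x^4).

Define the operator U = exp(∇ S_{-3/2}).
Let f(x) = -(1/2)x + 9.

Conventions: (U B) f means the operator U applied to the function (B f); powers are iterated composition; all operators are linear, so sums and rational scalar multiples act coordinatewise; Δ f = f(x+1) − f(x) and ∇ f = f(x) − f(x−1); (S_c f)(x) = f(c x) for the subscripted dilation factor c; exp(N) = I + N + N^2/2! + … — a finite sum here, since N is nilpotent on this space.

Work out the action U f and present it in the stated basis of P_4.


g(x) = -(1/2)x + 39/4

order-1 term: 3/4
the series for exp(∇ S_{-3/2}) f terminates at order 1
exp(∇ S_{-3/2}) f = -(1/2)x + 39/4


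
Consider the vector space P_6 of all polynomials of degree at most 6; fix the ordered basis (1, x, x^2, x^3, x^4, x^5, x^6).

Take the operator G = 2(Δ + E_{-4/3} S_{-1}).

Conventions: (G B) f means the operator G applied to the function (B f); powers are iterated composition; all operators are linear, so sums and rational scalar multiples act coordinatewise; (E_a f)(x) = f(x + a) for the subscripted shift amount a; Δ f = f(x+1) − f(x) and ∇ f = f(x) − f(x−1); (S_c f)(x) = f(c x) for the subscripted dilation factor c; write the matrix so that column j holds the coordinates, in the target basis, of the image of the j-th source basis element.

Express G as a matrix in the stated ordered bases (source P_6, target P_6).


the matrix is [[2, 14/3, 50/9, 182/27, 674/81, 2534/243, 9650/729]; [0, -2, -4/3, -14/3, -296/27, -1750/81, -3124/81]; [0, 0, 2, 14, 100/3, 1820/27, 3370/27]; [0, 0, 0, -2, -8/3, -140/9, -1480/27]; [0, 0, 0, 0, 2, 70/3, 250/3]; [0, 0, 0, 0, 0, -2, -4]; [0, 0, 0, 0, 0, 0, 2]] (rows listed top to bottom)

image of 1: 2
image of x: -2x + 14/3
image of x^2: 2x^2 - (4/3)x + 50/9
image of x^3: -2x^3 + 14x^2 - (14/3)x + 182/27
image of x^4: 2x^4 - (8/3)x^3 + (100/3)x^2 - (296/27)x + 674/81
image of x^5: -2x^5 + (70/3)x^4 - (140/9)x^3 + (1820/27)x^2 - (1750/81)x + 2534/243
image of x^6: 2x^6 - 4x^5 + (250/3)x^4 - (1480/27)x^3 + (3370/27)x^2 - (3124/81)x + 9650/729
each image's coordinates form column j of the matrix


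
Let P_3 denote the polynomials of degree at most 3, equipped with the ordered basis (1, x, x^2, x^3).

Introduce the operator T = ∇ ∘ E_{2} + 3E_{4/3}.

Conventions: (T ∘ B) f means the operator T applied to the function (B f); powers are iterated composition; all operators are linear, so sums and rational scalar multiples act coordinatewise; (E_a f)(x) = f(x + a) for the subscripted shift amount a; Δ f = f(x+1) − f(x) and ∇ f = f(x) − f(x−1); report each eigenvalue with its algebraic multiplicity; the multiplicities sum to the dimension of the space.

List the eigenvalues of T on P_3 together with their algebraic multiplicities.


image of 1: 3
image of x: 3x + 5
image of x^2: 3x^2 + 10x + 25/3
image of x^3: 3x^3 + 15x^2 + 25x + 127/9
the matrix is upper triangular; its diagonal is (3, 3, 3, 3)
for a triangular matrix the eigenvalues are the diagonal entries, with algebraic multiplicity their repetition count

λ = 3 (multiplicity 4)


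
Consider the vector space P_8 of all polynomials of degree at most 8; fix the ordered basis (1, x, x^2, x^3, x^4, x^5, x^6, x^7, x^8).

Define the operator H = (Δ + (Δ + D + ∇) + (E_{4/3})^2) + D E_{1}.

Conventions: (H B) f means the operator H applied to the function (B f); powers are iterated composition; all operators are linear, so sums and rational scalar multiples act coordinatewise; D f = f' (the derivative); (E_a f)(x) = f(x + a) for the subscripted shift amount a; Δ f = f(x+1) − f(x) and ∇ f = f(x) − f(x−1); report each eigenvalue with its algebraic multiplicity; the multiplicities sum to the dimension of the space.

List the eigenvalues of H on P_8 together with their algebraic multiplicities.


λ = 1 (multiplicity 9)

image of 1: 1
image of x: x + 23/3
image of x^2: x^2 + (46/3)x + 91/9
image of x^3: x^3 + 23x^2 + (91/3)x + 674/27
image of x^4: x^4 + (92/3)x^3 + (182/3)x^2 + (2696/27)x + 4501/81
image of x^5: x^5 + (115/3)x^4 + (910/9)x^3 + (6740/27)x^2 + (22505/81)x + 34712/243
image of x^6: x^6 + 46x^5 + (455/3)x^4 + (13480/27)x^3 + (22505/27)x^2 + (69424/81)x + 267247/729
image of x^7: x^7 + (161/3)x^6 + (637/3)x^5 + (23590/27)x^4 + (157535/81)x^3 + (242984/81)x^2 + (1870729/729)x + 2119022/2187
image of x^8: x^8 + (184/3)x^7 + (2548/9)x^6 + (37744/27)x^5 + (315070/81)x^4 + (1943872/243)x^3 + (7482916/729)x^2 + (16952176/2187)x + 16836265/6561
the matrix is upper triangular; its diagonal is (1, 1, 1, 1, 1, 1, 1, 1, 1)
for a triangular matrix the eigenvalues are the diagonal entries, with algebraic multiplicity their repetition count


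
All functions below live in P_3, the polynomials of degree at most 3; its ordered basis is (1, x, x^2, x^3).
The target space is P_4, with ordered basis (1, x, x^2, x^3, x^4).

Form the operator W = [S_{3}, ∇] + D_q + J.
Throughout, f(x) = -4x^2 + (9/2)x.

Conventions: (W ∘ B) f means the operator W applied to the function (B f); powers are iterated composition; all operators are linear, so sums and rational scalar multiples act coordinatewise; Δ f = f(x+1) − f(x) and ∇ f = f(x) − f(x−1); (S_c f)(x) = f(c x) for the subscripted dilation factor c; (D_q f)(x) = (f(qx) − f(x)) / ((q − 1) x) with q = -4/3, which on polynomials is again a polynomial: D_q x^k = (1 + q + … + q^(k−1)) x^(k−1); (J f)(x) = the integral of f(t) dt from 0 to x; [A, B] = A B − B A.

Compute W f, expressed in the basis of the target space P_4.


the result is g(x) = -(4/3)x^3 + (9/4)x^2 + (148/3)x - 73/2

∇ f = -8x + 17/2
S_{3} ∇ f = -24x + 17/2
S_{3} f = -36x^2 + (27/2)x
∇ S_{3} f = -72x + 99/2
[S_{3}, ∇] f = 48x - 41
D_q f = (4/3)x + 9/2
J f = -(4/3)x^3 + (9/4)x^2
([S_{3}, ∇] + D_q + J) f = -(4/3)x^3 + (9/4)x^2 + (148/3)x - 73/2


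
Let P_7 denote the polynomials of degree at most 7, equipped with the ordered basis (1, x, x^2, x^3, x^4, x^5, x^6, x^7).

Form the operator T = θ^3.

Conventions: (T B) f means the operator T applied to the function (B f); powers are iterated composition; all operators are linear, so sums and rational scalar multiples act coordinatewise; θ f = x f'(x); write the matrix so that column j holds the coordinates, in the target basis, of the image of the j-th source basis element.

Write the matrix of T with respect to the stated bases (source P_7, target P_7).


the matrix is [[0, 0, 0, 0, 0, 0, 0, 0]; [0, 1, 0, 0, 0, 0, 0, 0]; [0, 0, 8, 0, 0, 0, 0, 0]; [0, 0, 0, 27, 0, 0, 0, 0]; [0, 0, 0, 0, 64, 0, 0, 0]; [0, 0, 0, 0, 0, 125, 0, 0]; [0, 0, 0, 0, 0, 0, 216, 0]; [0, 0, 0, 0, 0, 0, 0, 343]] (rows listed top to bottom)

image of 1: 0
image of x: x
image of x^2: 8x^2
image of x^3: 27x^3
image of x^4: 64x^4
image of x^5: 125x^5
image of x^6: 216x^6
image of x^7: 343x^7
each image's coordinates form column j of the matrix


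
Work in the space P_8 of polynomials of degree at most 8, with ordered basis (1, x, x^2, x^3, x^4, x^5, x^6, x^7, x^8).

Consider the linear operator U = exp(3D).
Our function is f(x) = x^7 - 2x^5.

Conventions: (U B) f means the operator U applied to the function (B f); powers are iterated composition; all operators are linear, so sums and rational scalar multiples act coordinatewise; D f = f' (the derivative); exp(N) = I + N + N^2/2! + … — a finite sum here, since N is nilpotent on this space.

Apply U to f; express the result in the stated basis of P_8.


order-1 term: 21x^6 - 30x^4
order-2 term: 189x^5 - 180x^3
order-3 term: 945x^4 - 540x^2
order-4 term: 2835x^3 - 810x
order-5 term: 5103x^2 - 486
order-6 term: 5103x
order-7 term: 2187
the series for exp(3D) f terminates at order 7
exp(3D) f = x^7 + 21x^6 + 187x^5 + 915x^4 + 2655x^3 + 4563x^2 + 4293x + 1701

g(x) = x^7 + 21x^6 + 187x^5 + 915x^4 + 2655x^3 + 4563x^2 + 4293x + 1701


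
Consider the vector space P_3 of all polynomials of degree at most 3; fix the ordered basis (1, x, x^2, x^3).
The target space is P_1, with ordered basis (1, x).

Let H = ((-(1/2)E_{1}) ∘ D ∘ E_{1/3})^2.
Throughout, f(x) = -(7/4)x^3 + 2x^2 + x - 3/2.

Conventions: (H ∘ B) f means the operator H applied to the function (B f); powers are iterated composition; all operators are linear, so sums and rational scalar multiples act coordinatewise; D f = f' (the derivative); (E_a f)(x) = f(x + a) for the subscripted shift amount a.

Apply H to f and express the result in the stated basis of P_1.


E_{1/3} f = -(7/4)x^3 + (1/4)x^2 + (7/4)x - 109/108
D E_{1/3} f = -(21/4)x^2 + (1/2)x + 7/4
E_{1} D E_{1/3} f = -(21/4)x^2 - 10x - 3
(-(1/2)E_{1}) D E_{1/3} f = (21/8)x^2 + 5x + 3/2
E_{1/3} ((-(1/2)E_{1}) ∘ D ∘ E_{1/3}) f = (21/8)x^2 + (27/4)x + 83/24
D E_{1/3} ((-(1/2)E_{1}) ∘ D ∘ E_{1/3}) f = (21/4)x + 27/4
E_{1} D E_{1/3} ((-(1/2)E_{1}) ∘ D ∘ E_{1/3}) f = (21/4)x + 12
(-(1/2)E_{1}) D E_{1/3} ((-(1/2)E_{1}) ∘ D ∘ E_{1/3}) f = -(21/8)x - 6

g(x) = -(21/8)x - 6


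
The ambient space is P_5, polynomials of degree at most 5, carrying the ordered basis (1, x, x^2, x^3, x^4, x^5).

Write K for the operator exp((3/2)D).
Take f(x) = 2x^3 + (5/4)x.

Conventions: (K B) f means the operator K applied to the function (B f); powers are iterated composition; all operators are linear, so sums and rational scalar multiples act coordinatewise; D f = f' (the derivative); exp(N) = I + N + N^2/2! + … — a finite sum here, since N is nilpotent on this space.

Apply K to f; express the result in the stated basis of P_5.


order-1 term: 9x^2 + 15/8
order-2 term: (27/2)x
order-3 term: 27/4
the series for exp((3/2)D) f terminates at order 3
exp((3/2)D) f = 2x^3 + 9x^2 + (59/4)x + 69/8

the image equals g(x) = 2x^3 + 9x^2 + (59/4)x + 69/8


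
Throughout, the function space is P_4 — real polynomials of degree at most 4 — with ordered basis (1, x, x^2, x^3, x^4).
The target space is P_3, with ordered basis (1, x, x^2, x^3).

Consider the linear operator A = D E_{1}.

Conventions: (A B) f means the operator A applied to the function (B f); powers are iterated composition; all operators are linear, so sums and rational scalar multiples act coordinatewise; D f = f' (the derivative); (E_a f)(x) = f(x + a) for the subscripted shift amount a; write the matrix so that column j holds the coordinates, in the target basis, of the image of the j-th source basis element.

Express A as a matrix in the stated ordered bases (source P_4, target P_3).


the matrix is [[0, 1, 2, 3, 4]; [0, 0, 2, 6, 12]; [0, 0, 0, 3, 12]; [0, 0, 0, 0, 4]] (rows listed top to bottom)

image of 1: 0
image of x: 1
image of x^2: 2x + 2
image of x^3: 3x^2 + 6x + 3
image of x^4: 4x^3 + 12x^2 + 12x + 4
each image's coordinates form column j of the matrix


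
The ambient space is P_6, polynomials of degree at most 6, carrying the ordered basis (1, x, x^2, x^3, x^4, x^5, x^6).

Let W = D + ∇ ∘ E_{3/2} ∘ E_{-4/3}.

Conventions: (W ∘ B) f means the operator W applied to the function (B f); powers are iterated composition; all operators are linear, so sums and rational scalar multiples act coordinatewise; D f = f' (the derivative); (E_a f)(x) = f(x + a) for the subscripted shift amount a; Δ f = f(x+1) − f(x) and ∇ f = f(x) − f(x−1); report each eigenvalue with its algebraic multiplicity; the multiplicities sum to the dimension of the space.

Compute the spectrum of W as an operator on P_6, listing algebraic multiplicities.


λ = 0 (multiplicity 7)

image of 1: 0
image of x: 2
image of x^2: 4x - 2/3
image of x^3: 6x^2 - 2x + 7/12
image of x^4: 8x^3 - 4x^2 + (7/3)x - 13/27
image of x^5: 10x^4 - (20/3)x^3 + (35/6)x^2 - (65/27)x + 521/1296
image of x^6: 12x^5 - 10x^4 + (35/3)x^3 - (65/9)x^2 + (521/216)x - 217/648
the matrix is upper triangular; its diagonal is (0, 0, 0, 0, 0, 0, 0)
for a triangular matrix the eigenvalues are the diagonal entries, with algebraic multiplicity their repetition count


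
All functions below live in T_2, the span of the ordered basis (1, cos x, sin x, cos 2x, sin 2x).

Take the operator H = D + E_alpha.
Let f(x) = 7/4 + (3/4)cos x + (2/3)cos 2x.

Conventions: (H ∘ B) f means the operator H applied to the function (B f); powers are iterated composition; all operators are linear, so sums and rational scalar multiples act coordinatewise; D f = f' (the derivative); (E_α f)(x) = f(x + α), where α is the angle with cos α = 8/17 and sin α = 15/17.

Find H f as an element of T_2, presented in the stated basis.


D f = -(3/4)sin x - (4/3)sin 2x
E_alpha f = 7/4 + (6/17)cos x - (45/68)sin x - (322/867)cos 2x - (160/289)sin 2x
(D + E_alpha) f = 7/4 + (6/17)cos x - (24/17)sin x - (322/867)cos 2x - (1636/867)sin 2x

the image equals g(x) = 7/4 + (6/17)cos x - (24/17)sin x - (322/867)cos 2x - (1636/867)sin 2x
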